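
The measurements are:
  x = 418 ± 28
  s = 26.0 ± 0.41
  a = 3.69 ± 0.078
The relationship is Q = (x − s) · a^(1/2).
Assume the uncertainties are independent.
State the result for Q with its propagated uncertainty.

Let u = x − s = 392. δu = √(δx² + δs²) = √(784 + 0.168) = 28.0, so δu/u = 0.0714.
Q is then a monomial in u, a:
δQ/Q = √((δu/u)² + (½·δa/a)²) = √(0.00510 + 0.000112) = 0.0722
Q = 753, so δQ = 0.0722 × 753 = 54.4.

753 ± 54.4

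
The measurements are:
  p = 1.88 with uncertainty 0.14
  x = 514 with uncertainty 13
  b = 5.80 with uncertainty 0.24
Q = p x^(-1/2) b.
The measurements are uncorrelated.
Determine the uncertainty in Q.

Since Q is a product/quotient, work with relative uncertainties:
  (1·δp/p)² = (1×0.0745)² = 0.00555;  (−½·δx/x)² = (-0.5×0.0253)² = 0.000160;  (1·δb/b)² = (1×0.0414)² = 0.00171
δQ/Q = √(0.00742) = 0.0861
Q = 0.481, so δQ = 0.0861 × 0.481 = 0.0414.

0.0414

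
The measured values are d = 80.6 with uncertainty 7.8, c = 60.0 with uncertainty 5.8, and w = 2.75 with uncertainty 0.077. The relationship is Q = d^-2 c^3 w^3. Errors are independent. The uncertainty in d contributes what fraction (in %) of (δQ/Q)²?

29.1%

(δQ/Q)² = (-2·δd/d)² + (3·δc/c)² + (3·δw/w)²
  d term: (-2×0.0968)² = 0.0375
  c term: (3×0.0967)² = 0.0841
  w term: (3×0.0280)² = 0.00706
Total = 0.129. Share from d = 0.0375/0.129 = 0.291.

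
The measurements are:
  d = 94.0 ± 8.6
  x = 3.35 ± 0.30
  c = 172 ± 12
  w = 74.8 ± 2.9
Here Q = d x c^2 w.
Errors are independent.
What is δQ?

1.35e+08

Relative error in a monomial: (δQ/Q)² = Σ (nᵢ · δxᵢ/xᵢ)².
  (1·δd/d)² = (1×0.0915)² = 0.00837;  (1·δx/x)² = (1×0.0896)² = 0.00802;  (2·δc/c)² = (2×0.0698)² = 0.0195;  (1·δw/w)² = (1×0.0388)² = 0.00150
δQ/Q = √(0.0374) = 0.193
Q = 6.97e+08, so δQ = 0.193 × 6.97e+08 = 1.35e+08.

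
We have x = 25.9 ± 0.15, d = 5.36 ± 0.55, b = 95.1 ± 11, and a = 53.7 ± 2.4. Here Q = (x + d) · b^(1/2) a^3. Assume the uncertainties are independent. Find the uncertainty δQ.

Let u = x + d = 31.3. δu = √(δx² + δd²) = √(0.0225 + 0.303) = 0.570, so δu/u = 0.0182.
Q is then a monomial in u, b, a:
δQ/Q = √((δu/u)² + (½·δb/b)² + (3·δa/a)²) = √(0.000333 + 0.00334 + 0.0180) = 0.147
Q = 4.72e+07, so δQ = 0.147 × 4.72e+07 = 6.95e+06.

6.95e+06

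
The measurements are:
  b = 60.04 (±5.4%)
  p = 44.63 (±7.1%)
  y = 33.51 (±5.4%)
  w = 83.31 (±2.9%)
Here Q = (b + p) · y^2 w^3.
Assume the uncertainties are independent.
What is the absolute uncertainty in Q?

Let u = b + p = 104.7. δu = √(δb² + δp²) = √(10.5 + 10.0) = 4.53, so δu/u = 0.0433.
Q is then a monomial in u, y, w:
δQ/Q = √((δu/u)² + (2·δy/y)² + (3·δw/w)²) = √(0.00188 + 0.0117 + 0.00757) = 0.145
Q = 6.796e+10, so δQ = 0.145 × 6.796e+10 = 9.87e+09.

9.87e+09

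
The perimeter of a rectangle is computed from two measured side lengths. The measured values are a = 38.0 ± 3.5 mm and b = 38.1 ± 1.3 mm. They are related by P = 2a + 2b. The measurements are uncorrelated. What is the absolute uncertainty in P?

Absolute uncertainties add in quadrature for a linear combination:
  (2·δa)² = 49.0;  (2·δb)² = 6.76
δP = √(55.8) = 7.47 mm

7.47 mm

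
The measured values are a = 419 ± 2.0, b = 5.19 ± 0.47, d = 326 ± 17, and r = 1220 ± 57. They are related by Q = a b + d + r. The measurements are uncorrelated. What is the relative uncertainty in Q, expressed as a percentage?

Let p = a·b = 2170. δp/p = √((1·δa/a)² + (1·δb/b)²) = √(2.28e-05 + 0.00820) = 0.0907, so δp = 197.
Q = p + d + r: δQ = √(δp² + δd² + δr²) = √(38900 + 289 + 3250) = 206
Q = 3720, so δQ/Q = 206/3720 = 0.0554.

5.54%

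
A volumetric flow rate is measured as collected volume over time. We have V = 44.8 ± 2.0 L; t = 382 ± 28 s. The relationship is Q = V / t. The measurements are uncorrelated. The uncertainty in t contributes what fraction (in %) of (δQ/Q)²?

72.9%

(δQ/Q)² = (1·δV/V)² + (-1·δt/t)²
  V term: (1×0.0446)² = 0.00199
  t term: (-1×0.0733)² = 0.00537
Total = 0.00737. Share from t = 0.00537/0.00737 = 0.729.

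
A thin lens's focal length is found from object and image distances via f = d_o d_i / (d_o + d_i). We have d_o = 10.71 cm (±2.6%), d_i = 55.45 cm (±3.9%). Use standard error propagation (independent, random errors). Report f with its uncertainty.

8.976 ± 0.204 cm

∂f/∂d_o = (d_i/(d_o+d_i))² = 0.702;  ∂f/∂d_i = (d_o/(d_o+d_i))² = 0.0262
δf = √((∂f/∂d_o · δd_o)² + (∂f/∂d_i · δd_i)²) = √(0.0383 + 0.00321) = 0.204 cm
f = 8.976 cm.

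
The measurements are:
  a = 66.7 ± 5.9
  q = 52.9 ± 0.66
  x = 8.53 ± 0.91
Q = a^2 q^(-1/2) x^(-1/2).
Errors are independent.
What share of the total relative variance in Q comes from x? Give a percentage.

8.32%

(δQ/Q)² = (2·δa/a)² + (−½·δq/q)² + (−½·δx/x)²
  a term: (2×0.0885)² = 0.0313
  q term: (-0.5×0.0125)² = 3.89e-05
  x term: (-0.5×0.107)² = 0.00285
Total = 0.0342. Share from x = 0.00285/0.0342 = 0.0832.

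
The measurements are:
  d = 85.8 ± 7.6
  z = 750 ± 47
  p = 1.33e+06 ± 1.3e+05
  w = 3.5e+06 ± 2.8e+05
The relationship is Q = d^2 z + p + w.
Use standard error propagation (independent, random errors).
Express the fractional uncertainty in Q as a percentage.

10.5%

Let h = d^2·z = 5.52e+06. δh/h = √((2·δd/d)² + (1·δz/z)²) = √(0.0314 + 0.00393) = 0.188, so δh = 1.04e+06.
Q = h + p + w: δQ = √(δh² + δp² + δw²) = √(1.08e+12 + 1.69e+10 + 7.84e+10) = 1.08e+06
Q = 1.04e+07, so δQ/Q = 1.08e+06/1.04e+07 = 0.105.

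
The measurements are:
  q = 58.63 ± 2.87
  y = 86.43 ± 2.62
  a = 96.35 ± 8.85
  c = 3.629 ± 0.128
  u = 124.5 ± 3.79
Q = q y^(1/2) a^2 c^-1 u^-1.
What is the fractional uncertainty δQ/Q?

0.196

Since Q is a product/quotient, work with relative uncertainties:
  (1·δq/q)² = (1×0.0490)² = 0.00240;  (½·δy/y)² = (0.5×0.0303)² = 0.000230;  (2·δa/a)² = (2×0.0919)² = 0.0337;  (-1·δc/c)² = (-1×0.0353)² = 0.00124;  (-1·δu/u)² = (-1×0.0304)² = 0.000927
δQ/Q = √(0.0385) = 0.196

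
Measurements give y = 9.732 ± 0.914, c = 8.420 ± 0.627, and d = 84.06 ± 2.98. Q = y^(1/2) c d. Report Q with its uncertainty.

2208 ± 210

Relative error in a monomial: (δQ/Q)² = Σ (nᵢ · δxᵢ/xᵢ)².
  (½·δy/y)² = (0.5×0.0939)² = 0.00221;  (1·δc/c)² = (1×0.0745)² = 0.00555;  (1·δd/d)² = (1×0.0355)² = 0.00126
δQ/Q = √(0.00901) = 0.0949
Q = 2208, so δQ = 0.0949 × 2208 = 210.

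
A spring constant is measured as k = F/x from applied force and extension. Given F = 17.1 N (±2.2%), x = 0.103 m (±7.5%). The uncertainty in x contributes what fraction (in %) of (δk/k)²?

92.1%

(δk/k)² = (1·δF/F)² + (-1·δx/x)²
  F term: (1×0.0220)² = 0.000484
  x term: (-1×0.0750)² = 0.00562
Total = 0.00611. Share from x = 0.00562/0.00611 = 0.921.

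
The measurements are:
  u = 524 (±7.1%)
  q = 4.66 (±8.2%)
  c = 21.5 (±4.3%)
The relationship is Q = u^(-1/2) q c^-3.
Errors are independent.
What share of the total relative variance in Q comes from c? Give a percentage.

67.6%

(δQ/Q)² = (−½·δu/u)² + (1·δq/q)² + (-3·δc/c)²
  u term: (-0.5×0.0710)² = 0.00126
  q term: (1×0.0820)² = 0.00672
  c term: (-3×0.0430)² = 0.0166
Total = 0.0246. Share from c = 0.0166/0.0246 = 0.676.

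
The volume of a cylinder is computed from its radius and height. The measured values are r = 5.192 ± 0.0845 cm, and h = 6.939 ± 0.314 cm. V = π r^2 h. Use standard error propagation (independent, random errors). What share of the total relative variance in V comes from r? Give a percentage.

34.1%

(δV/V)² = (2·δr/r)² + (1·δh/h)²
  r term: (2×0.0163)² = 0.00106
  h term: (1×0.0453)² = 0.00205
Total = 0.00311. Share from r = 0.00106/0.00311 = 0.341.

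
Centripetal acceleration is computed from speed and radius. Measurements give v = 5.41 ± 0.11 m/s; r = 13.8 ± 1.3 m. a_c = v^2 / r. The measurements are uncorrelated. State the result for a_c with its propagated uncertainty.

2.12 ± 0.218 m/s^2

Each factor contributes (exponent × relative error)² to (δa_c/a_c)²:
  (2·δv/v)² = (2×0.0203)² = 0.00165;  (-1·δr/r)² = (-1×0.0942)² = 0.00887
δa_c/a_c = √(0.0105) = 0.103
a_c = 2.12 m/s^2, so δa_c = 0.103 × 2.12 = 0.218 m/s^2.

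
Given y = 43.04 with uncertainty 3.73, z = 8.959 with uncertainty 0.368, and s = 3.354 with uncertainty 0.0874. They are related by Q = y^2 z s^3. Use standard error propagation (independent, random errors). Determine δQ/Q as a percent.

For a monomial Q ∝ y^2, z, s^3, fractional errors add in quadrature:
  (2·δy/y)² = (2×0.0867)² = 0.0300;  (1·δz/z)² = (1×0.0411)² = 0.00169;  (3·δs/s)² = (3×0.0261)² = 0.00611
δQ/Q = √(0.0378) = 0.195

19.5%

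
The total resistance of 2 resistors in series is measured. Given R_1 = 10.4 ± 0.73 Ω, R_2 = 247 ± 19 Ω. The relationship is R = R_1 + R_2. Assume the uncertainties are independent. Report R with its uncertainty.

257 ± 19.0 Ω

Sums and differences: (δR)² = Σ (cᵢ δxᵢ)².
  (δR_1)² = 0.533;  (δR_2)² = 361
δR = √(362) = 19.0 Ω
R = 257 Ω.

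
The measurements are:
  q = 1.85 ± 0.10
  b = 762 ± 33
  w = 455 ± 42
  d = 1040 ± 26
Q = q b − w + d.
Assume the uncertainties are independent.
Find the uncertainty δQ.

Let p = q·b = 1410. δp/p = √((1·δq/q)² + (1·δb/b)²) = √(0.00292 + 0.00188) = 0.0693, so δp = 97.6.
Q = p − w + d: δQ = √(δp² + δw² + δd²) = √(9530 + 1760 + 676) = 109

109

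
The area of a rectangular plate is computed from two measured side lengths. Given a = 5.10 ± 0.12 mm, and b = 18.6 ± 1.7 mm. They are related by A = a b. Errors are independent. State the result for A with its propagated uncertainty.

94.9 ± 8.95 mm^2

Relative error in a monomial: (δA/A)² = Σ (nᵢ · δxᵢ/xᵢ)².
  (1·δa/a)² = (1×0.0235)² = 0.000554;  (1·δb/b)² = (1×0.0914)² = 0.00835
δA/A = √(0.00891) = 0.0944
A = 94.9 mm^2, so δA = 0.0944 × 94.9 = 8.95 mm^2.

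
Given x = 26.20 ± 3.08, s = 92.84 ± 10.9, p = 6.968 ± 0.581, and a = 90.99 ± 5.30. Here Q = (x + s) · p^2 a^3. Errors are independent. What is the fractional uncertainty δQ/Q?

Let u = x + s = 119.0. δu = √(δx² + δs²) = √(9.49 + 119) = 11.3, so δu/u = 0.0952.
Q is then a monomial in u, p, a:
δQ/Q = √((δu/u)² + (2·δp/p)² + (3·δa/a)²) = √(0.00905 + 0.0278 + 0.0305) = 0.260

0.260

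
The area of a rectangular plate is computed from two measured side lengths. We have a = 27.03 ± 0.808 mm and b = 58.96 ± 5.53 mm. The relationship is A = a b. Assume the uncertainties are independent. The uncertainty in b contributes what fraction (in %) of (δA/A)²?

90.8%

(δA/A)² = (1·δa/a)² + (1·δb/b)²
  a term: (1×0.0299)² = 0.000894
  b term: (1×0.0938)² = 0.00880
Total = 0.00969. Share from b = 0.00880/0.00969 = 0.908.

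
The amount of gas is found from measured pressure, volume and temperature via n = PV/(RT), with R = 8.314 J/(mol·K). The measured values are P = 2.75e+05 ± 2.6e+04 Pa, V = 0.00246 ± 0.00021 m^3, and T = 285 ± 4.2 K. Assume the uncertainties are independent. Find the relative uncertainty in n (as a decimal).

0.128

Relative error in a monomial: (δn/n)² = Σ (nᵢ · δxᵢ/xᵢ)².
  (1·δP/P)² = (1×0.0945)² = 0.00894;  (1·δV/V)² = (1×0.0854)² = 0.00729;  (-1·δT/T)² = (-1×0.0147)² = 0.000217
δn/n = √(0.0164) = 0.128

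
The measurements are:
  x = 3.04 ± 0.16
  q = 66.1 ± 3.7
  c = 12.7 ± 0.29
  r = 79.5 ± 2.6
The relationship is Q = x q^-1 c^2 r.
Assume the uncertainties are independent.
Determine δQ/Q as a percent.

9.52%

Since Q is a product/quotient, work with relative uncertainties:
  (1·δx/x)² = (1×0.0526)² = 0.00277;  (-1·δq/q)² = (-1×0.0560)² = 0.00313;  (2·δc/c)² = (2×0.0228)² = 0.00209;  (1·δr/r)² = (1×0.0327)² = 0.00107
δQ/Q = √(0.00906) = 0.0952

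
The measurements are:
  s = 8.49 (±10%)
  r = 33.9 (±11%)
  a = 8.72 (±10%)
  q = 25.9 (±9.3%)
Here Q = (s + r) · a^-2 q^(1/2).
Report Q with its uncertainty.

2.84 ± 0.636

Let u = s + r = 42.4. δu = √(δs² + δr²) = √(0.721 + 13.9) = 3.82, so δu/u = 0.0902.
Q is then a monomial in u, a, q:
δQ/Q = √((δu/u)² + (-2·δa/a)² + (½·δq/q)²) = √(0.00814 + 0.0400 + 0.00216) = 0.224
Q = 2.84, so δQ = 0.224 × 2.84 = 0.636.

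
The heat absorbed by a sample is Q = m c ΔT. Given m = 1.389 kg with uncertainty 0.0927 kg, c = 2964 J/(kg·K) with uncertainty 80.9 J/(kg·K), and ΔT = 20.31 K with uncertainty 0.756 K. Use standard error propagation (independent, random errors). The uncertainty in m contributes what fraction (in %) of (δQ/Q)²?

67.6%

(δQ/Q)² = (1·δm/m)² + (1·δc/c)² + (1·δΔT/ΔT)²
  m term: (1×0.0667)² = 0.00445
  c term: (1×0.0273)² = 0.000745
  ΔT term: (1×0.0372)² = 0.00139
Total = 0.00658. Share from m = 0.00445/0.00658 = 0.676.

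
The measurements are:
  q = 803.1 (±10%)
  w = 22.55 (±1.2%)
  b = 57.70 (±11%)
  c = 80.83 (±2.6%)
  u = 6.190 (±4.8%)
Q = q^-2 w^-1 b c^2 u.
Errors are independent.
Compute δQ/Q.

Since Q is a product/quotient, work with relative uncertainties:
  (-2·δq/q)² = (-2×0.100)² = 0.0400;  (-1·δw/w)² = (-1×0.0120)² = 0.000144;  (1·δb/b)² = (1×0.110)² = 0.0121;  (2·δc/c)² = (2×0.0260)² = 0.00270;  (1·δu/u)² = (1×0.0480)² = 0.00230
δQ/Q = √(0.0573) = 0.239

0.239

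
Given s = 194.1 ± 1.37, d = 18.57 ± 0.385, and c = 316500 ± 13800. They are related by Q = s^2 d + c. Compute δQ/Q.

0.0220

Let p = s^2·d = 699600. δp/p = √((2·δs/s)² + (1·δd/d)²) = √(0.000199 + 0.000430) = 0.0251, so δp = 17500.
Q = p + c: δQ = √(δp² + δc²) = √(3.08e+08 + 1.9e+08) = 22300
Q = 1.016e+06, so δQ/Q = 22300/1.016e+06 = 0.0220.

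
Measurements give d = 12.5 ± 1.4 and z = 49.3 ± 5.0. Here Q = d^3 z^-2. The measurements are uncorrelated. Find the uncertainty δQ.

0.315

Q is a product of powers, so relative uncertainties combine in quadrature:
  (3·δd/d)² = (3×0.112)² = 0.113;  (-2·δz/z)² = (-2×0.101)² = 0.0411
δQ/Q = √(0.154) = 0.392
Q = 0.804, so δQ = 0.392 × 0.804 = 0.315.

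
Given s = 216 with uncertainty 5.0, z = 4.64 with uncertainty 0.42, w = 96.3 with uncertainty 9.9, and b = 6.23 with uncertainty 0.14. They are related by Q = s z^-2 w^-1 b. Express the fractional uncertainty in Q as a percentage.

For a monomial Q ∝ s, z^-2, w^-1, b, fractional errors add in quadrature:
  (1·δs/s)² = (1×0.0231)² = 0.000536;  (-2·δz/z)² = (-2×0.0905)² = 0.0328;  (-1·δw/w)² = (-1×0.103)² = 0.0106;  (1·δb/b)² = (1×0.0225)² = 0.000505
δQ/Q = √(0.0444) = 0.211

21.1%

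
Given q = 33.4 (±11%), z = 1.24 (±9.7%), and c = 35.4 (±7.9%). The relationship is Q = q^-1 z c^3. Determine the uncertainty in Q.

459

For a monomial Q ∝ q^-1, z, c^3, fractional errors add in quadrature:
  (-1·δq/q)² = (-1×0.110)² = 0.0121;  (1·δz/z)² = (1×0.0970)² = 0.00941;  (3·δc/c)² = (3×0.0790)² = 0.0562
δQ/Q = √(0.0777) = 0.279
Q = 1650, so δQ = 0.279 × 1650 = 459.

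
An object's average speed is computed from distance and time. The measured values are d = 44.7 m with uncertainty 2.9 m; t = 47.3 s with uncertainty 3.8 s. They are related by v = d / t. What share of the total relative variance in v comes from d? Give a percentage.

(δv/v)² = (1·δd/d)² + (-1·δt/t)²
  d term: (1×0.0649)² = 0.00421
  t term: (-1×0.0803)² = 0.00645
Total = 0.0107. Share from d = 0.00421/0.0107 = 0.395.

39.5%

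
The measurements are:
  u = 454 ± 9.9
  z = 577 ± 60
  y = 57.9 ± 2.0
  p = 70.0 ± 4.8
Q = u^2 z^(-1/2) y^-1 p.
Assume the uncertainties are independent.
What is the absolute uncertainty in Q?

For a monomial Q ∝ u^2, z^(-1/2), y^-1, p, fractional errors add in quadrature:
  (2·δu/u)² = (2×0.0218)² = 0.00190;  (−½·δz/z)² = (-0.5×0.104)² = 0.00270;  (-1·δy/y)² = (-1×0.0345)² = 0.00119;  (1·δp/p)² = (1×0.0686)² = 0.00470
δQ/Q = √(0.0105) = 0.102
Q = 10400, so δQ = 0.102 × 10400 = 1060.

1060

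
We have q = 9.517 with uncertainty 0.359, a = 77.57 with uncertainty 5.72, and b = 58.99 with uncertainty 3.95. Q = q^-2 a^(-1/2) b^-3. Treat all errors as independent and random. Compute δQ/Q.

0.218

Q is a product of powers, so relative uncertainties combine in quadrature:
  (-2·δq/q)² = (-2×0.0377)² = 0.00569;  (−½·δa/a)² = (-0.5×0.0737)² = 0.00136;  (-3·δb/b)² = (-3×0.0670)² = 0.0404
δQ/Q = √(0.0474) = 0.218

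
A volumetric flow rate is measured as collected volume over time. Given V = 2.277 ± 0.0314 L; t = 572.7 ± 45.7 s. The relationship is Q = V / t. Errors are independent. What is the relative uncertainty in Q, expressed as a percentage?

Since Q is a product/quotient, work with relative uncertainties:
  (1·δV/V)² = (1×0.0138)² = 0.000190;  (-1·δt/t)² = (-1×0.0798)² = 0.00637
δQ/Q = √(0.00656) = 0.0810

8.10%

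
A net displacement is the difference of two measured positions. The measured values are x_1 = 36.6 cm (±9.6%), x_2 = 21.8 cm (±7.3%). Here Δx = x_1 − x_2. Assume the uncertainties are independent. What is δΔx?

3.86 cm

Absolute uncertainties add in quadrature for a linear combination:
  (δx_1)² = 12.3;  (δx_2)² = 2.53
δΔx = √(14.9) = 3.86 cm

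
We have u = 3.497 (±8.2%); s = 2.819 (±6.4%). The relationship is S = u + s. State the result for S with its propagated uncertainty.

6.316 ± 0.339

Sums and differences: (δS)² = Σ (cᵢ δxᵢ)².
  (δu)² = 0.0822;  (δs)² = 0.0325
δS = √(0.115) = 0.339
S = 6.316.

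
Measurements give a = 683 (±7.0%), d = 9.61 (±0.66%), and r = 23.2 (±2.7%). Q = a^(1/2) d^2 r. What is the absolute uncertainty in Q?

Each factor contributes (exponent × relative error)² to (δQ/Q)²:
  (½·δa/a)² = (0.5×0.0700)² = 0.00123;  (2·δd/d)² = (2×0.00660)² = 0.000174;  (1·δr/r)² = (1×0.0270)² = 0.000729
δQ/Q = √(0.00213) = 0.0461
Q = 56000, so δQ = 0.0461 × 56000 = 2580.

2580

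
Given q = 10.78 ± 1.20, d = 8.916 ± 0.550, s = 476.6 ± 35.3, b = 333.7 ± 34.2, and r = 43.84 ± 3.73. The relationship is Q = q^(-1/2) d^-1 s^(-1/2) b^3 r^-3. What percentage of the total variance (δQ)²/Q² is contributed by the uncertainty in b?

(δQ/Q)² = (−½·δq/q)² + (-1·δd/d)² + (−½·δs/s)² + (3·δb/b)² + (-3·δr/r)²
  q term: (-0.5×0.111)² = 0.00310
  d term: (-1×0.0617)² = 0.00381
  s term: (-0.5×0.0741)² = 0.00137
  b term: (3×0.102)² = 0.0945
  r term: (-3×0.0851)² = 0.0652
Total = 0.168. Share from b = 0.0945/0.168 = 0.563.

56.3%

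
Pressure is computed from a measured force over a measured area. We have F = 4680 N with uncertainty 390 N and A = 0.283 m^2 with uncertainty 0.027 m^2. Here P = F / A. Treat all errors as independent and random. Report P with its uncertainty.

For a monomial P ∝ F, A^-1, fractional errors add in quadrature:
  (1·δF/F)² = (1×0.0833)² = 0.00694;  (-1·δA/A)² = (-1×0.0954)² = 0.00910
δP/P = √(0.0160) = 0.127
P = 16500 Pa, so δP = 0.127 × 16500 = 2090 Pa.

16500 ± 2090 Pa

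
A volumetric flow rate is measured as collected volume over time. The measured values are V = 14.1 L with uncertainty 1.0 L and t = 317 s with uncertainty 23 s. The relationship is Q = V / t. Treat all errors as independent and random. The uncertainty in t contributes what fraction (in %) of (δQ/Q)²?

(δQ/Q)² = (1·δV/V)² + (-1·δt/t)²
  V term: (1×0.0709)² = 0.00503
  t term: (-1×0.0726)² = 0.00526
Total = 0.0103. Share from t = 0.00526/0.0103 = 0.511.

51.1%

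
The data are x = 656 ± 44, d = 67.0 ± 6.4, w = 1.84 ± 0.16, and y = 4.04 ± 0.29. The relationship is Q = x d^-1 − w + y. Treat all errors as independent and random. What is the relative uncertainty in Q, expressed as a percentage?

9.92%

Let p = x·d^-1 = 9.79. δp/p = √((1·δx/x)² + (-1·δd/d)²) = √(0.00450 + 0.00912) = 0.117, so δp = 1.14.
Q = p − w + y: δQ = √(δp² + δw² + δy²) = √(1.31 + 0.0256 + 0.0841) = 1.19
Q = 12.0, so δQ/Q = 1.19/12.0 = 0.0992.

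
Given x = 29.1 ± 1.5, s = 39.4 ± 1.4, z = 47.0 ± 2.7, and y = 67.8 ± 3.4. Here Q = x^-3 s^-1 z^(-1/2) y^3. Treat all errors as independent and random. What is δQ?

Products/powers → add relative errors in quadrature, weighted by exponent:
  (-3·δx/x)² = (-3×0.0515)² = 0.0239;  (-1·δs/s)² = (-1×0.0355)² = 0.00126;  (−½·δz/z)² = (-0.5×0.0574)² = 0.000825;  (3·δy/y)² = (3×0.0501)² = 0.0226
δQ/Q = √(0.0486) = 0.221
Q = 0.0468, so δQ = 0.221 × 0.0468 = 0.0103.

0.0103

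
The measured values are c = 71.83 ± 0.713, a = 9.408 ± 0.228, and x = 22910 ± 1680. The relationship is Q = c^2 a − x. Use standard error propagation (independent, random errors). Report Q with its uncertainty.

Let p = c^2·a = 48540. δp/p = √((2·δc/c)² + (1·δa/a)²) = √(0.000394 + 0.000587) = 0.0313, so δp = 1520.
Q = p − x: δQ = √(δp² + δx²) = √(2.31e+06 + 2.82e+06) = 2270
Q = 25630.

25630 ± 2270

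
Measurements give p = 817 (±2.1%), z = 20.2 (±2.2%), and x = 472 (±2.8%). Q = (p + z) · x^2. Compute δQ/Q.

Let u = p + z = 837. δu = √(δp² + δz²) = √(294 + 0.197) = 17.2, so δu/u = 0.0205.
Q is then a monomial in u, x:
δQ/Q = √((δu/u)² + (2·δx/x)²) = √(0.000420 + 0.00314) = 0.0596

0.0596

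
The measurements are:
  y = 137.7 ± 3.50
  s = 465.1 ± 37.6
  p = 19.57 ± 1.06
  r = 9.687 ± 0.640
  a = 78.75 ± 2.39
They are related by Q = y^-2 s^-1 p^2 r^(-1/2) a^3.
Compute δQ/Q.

0.174

Products/powers → add relative errors in quadrature, weighted by exponent:
  (-2·δy/y)² = (-2×0.0254)² = 0.00258;  (-1·δs/s)² = (-1×0.0808)² = 0.00654;  (2·δp/p)² = (2×0.0542)² = 0.0117;  (−½·δr/r)² = (-0.5×0.0661)² = 0.00109;  (3·δa/a)² = (3×0.0303)² = 0.00829
δQ/Q = √(0.0302) = 0.174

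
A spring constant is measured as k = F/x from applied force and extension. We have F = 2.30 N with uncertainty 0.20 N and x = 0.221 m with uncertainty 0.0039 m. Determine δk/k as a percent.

For a monomial k ∝ F, x^-1, fractional errors add in quadrature:
  (1·δF/F)² = (1×0.0870)² = 0.00756;  (-1·δx/x)² = (-1×0.0176)² = 0.000311
δk/k = √(0.00787) = 0.0887

8.87%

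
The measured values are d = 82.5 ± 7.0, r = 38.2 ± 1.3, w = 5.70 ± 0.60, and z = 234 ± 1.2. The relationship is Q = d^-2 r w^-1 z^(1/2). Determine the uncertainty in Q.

0.00305

Relative error in a monomial: (δQ/Q)² = Σ (nᵢ · δxᵢ/xᵢ)².
  (-2·δd/d)² = (-2×0.0848)² = 0.0288;  (1·δr/r)² = (1×0.0340)² = 0.00116;  (-1·δw/w)² = (-1×0.105)² = 0.0111;  (½·δz/z)² = (0.5×0.00513)² = 6.57e-06
δQ/Q = √(0.0410) = 0.203
Q = 0.0151, so δQ = 0.203 × 0.0151 = 0.00305.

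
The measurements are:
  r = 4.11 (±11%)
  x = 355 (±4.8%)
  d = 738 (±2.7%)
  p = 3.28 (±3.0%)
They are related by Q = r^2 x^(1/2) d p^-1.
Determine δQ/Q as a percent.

22.5%

For a monomial Q ∝ r^2, x^(1/2), d, p^-1, fractional errors add in quadrature:
  (2·δr/r)² = (2×0.110)² = 0.0484;  (½·δx/x)² = (0.5×0.0480)² = 0.000576;  (1·δd/d)² = (1×0.0270)² = 0.000729;  (-1·δp/p)² = (-1×0.0300)² = 0.000900
δQ/Q = √(0.0506) = 0.225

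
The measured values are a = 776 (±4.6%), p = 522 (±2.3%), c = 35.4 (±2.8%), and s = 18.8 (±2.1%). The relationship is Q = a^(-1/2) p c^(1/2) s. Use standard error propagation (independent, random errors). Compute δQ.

Products/powers → add relative errors in quadrature, weighted by exponent:
  (−½·δa/a)² = (-0.5×0.0460)² = 0.000529;  (1·δp/p)² = (1×0.0230)² = 0.000529;  (½·δc/c)² = (0.5×0.0280)² = 0.000196;  (1·δs/s)² = (1×0.0210)² = 0.000441
δQ/Q = √(0.00169) = 0.0412
Q = 2100, so δQ = 0.0412 × 2100 = 86.3.

86.3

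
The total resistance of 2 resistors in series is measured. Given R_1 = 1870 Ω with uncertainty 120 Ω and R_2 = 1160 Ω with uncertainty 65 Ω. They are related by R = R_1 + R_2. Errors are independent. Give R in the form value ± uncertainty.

3030 ± 136 Ω

R is a linear combination, so absolute uncertainties add in quadrature:
  (δR_1)² = 14400;  (δR_2)² = 4220
δR = √(18600) = 136 Ω
R = 3030 Ω.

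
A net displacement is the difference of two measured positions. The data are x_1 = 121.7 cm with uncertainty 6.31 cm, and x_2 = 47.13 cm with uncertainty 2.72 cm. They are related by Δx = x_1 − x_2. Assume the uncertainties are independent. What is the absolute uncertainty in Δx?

6.87 cm

Absolute uncertainties add in quadrature for a linear combination:
  (δx_1)² = 39.8;  (δx_2)² = 7.40
δΔx = √(47.2) = 6.87 cm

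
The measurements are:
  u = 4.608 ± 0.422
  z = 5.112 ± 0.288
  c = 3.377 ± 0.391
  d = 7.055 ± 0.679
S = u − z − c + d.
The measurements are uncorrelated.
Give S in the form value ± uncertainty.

Sums and differences: (δS)² = Σ (cᵢ δxᵢ)².
  (δu)² = 0.178;  (δz)² = 0.0829;  (δc)² = 0.153;  (δd)² = 0.461
δS = √(0.875) = 0.935
S = 3.174.

3.174 ± 0.935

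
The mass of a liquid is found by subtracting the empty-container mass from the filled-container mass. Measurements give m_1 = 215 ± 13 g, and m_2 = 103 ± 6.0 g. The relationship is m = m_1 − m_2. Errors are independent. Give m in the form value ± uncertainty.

Sums and differences: (δm)² = Σ (cᵢ δxᵢ)².
  (δm_1)² = 169;  (δm_2)² = 36.0
δm = √(205) = 14.3 g
m = 112 g.

112 ± 14.3 g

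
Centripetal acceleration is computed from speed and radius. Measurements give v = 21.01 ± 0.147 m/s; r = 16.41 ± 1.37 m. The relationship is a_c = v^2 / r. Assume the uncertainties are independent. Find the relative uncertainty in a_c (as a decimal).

0.0847

Products/powers → add relative errors in quadrature, weighted by exponent:
  (2·δv/v)² = (2×0.00700)² = 0.000196;  (-1·δr/r)² = (-1×0.0835)² = 0.00697
δa_c/a_c = √(0.00717) = 0.0847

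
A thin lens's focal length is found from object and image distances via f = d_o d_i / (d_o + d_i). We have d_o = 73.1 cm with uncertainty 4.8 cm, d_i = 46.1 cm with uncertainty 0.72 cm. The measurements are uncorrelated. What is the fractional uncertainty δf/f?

∂f/∂d_o = (d_i/(d_o+d_i))² = 0.150;  ∂f/∂d_i = (d_o/(d_o+d_i))² = 0.376
δf = √((∂f/∂d_o · δd_o)² + (∂f/∂d_i · δd_i)²) = √(0.515 + 0.0733) = 0.767 cm
f = 28.3 cm, so δf/f = 0.767/28.3 = 0.0271.

0.0271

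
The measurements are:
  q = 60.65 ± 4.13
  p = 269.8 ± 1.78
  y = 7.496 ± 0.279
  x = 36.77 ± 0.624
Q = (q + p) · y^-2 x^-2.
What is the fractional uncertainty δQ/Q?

Let u = q + p = 330.4. δu = √(δq² + δp²) = √(17.1 + 3.17) = 4.50, so δu/u = 0.0136.
Q is then a monomial in u, y, x:
δQ/Q = √((δu/u)² + (-2·δy/y)² + (-2·δx/x)²) = √(0.000185 + 0.00554 + 0.00115) = 0.0829

0.0829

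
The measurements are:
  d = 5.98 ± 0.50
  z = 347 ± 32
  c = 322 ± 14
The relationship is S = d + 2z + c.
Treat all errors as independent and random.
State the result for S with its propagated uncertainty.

1020 ± 65.5

Sums and differences: (δS)² = Σ (cᵢ δxᵢ)².
  (δd)² = 0.250;  (2·δz)² = 4100;  (δc)² = 196
δS = √(4290) = 65.5
S = 1020.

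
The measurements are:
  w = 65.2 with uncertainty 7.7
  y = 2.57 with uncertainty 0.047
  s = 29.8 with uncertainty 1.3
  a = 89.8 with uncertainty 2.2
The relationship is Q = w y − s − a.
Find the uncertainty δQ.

Let p = w·y = 168. δp/p = √((1·δw/w)² + (1·δy/y)²) = √(0.0139 + 0.000334) = 0.120, so δp = 20.0.
Q = p − s − a: δQ = √(δp² + δs² + δa²) = √(401 + 1.69 + 4.84) = 20.2

20.2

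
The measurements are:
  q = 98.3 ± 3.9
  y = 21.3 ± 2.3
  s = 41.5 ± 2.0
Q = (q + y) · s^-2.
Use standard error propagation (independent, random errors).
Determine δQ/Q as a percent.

Let u = q + y = 120. δu = √(δq² + δy²) = √(15.2 + 5.29) = 4.53, so δu/u = 0.0379.
Q is then a monomial in u, s:
δQ/Q = √((δu/u)² + (-2·δs/s)²) = √(0.00143 + 0.00929) = 0.104

10.4%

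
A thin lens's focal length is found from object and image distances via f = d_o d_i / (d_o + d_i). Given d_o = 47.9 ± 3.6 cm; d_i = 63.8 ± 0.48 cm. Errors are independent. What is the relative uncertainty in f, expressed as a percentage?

4.30%

∂f/∂d_o = (d_i/(d_o+d_i))² = 0.326;  ∂f/∂d_i = (d_o/(d_o+d_i))² = 0.184
δf = √((∂f/∂d_o · δd_o)² + (∂f/∂d_i · δd_i)²) = √(1.38 + 0.00779) = 1.18 cm
f = 27.4 cm, so δf/f = 1.18/27.4 = 0.0430.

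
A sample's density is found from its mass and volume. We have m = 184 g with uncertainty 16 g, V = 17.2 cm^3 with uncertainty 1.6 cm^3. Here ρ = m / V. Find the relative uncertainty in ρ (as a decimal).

Relative error in a monomial: (δρ/ρ)² = Σ (nᵢ · δxᵢ/xᵢ)².
  (1·δm/m)² = (1×0.0870)² = 0.00756;  (-1·δV/V)² = (-1×0.0930)² = 0.00865
δρ/ρ = √(0.0162) = 0.127

0.127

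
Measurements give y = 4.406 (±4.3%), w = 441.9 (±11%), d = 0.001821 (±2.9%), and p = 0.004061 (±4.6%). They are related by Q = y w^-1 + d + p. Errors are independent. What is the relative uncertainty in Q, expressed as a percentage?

7.53%

Let h = y·w^-1 = 0.009971. δh/h = √((1·δy/y)² + (-1·δw/w)²) = √(0.00185 + 0.0121) = 0.118, so δh = 0.00118.
Q = h + d + p: δQ = √(δh² + δd² + δp²) = √(1.39e-06 + 2.79e-09 + 3.49e-08) = 0.00119
Q = 0.01585, so δQ/Q = 0.00119/0.01585 = 0.0753.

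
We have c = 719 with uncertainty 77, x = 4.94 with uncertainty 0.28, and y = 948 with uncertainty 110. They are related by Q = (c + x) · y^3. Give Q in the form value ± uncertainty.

Let u = c + x = 724. δu = √(δc² + δx²) = √(5930 + 0.0784) = 77.0, so δu/u = 0.106.
Q is then a monomial in u, y:
δQ/Q = √((δu/u)² + (3·δy/y)²) = √(0.0113 + 0.121) = 0.364
Q = 6.17e+11, so δQ = 0.364 × 6.17e+11 = 2.24e+11.

(6.17 ± 2.24) × 10^11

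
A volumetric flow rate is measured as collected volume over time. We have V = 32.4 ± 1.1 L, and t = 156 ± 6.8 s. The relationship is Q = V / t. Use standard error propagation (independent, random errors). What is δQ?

0.0115 L/s

Since Q is a product/quotient, work with relative uncertainties:
  (1·δV/V)² = (1×0.0340)² = 0.00115;  (-1·δt/t)² = (-1×0.0436)² = 0.00190
δQ/Q = √(0.00305) = 0.0553
Q = 0.208 L/s, so δQ = 0.0553 × 0.208 = 0.0115 L/s.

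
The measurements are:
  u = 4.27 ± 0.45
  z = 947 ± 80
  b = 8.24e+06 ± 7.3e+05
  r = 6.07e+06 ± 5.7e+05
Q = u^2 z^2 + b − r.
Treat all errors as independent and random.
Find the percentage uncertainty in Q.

Let p = u^2·z^2 = 1.64e+07. δp/p = √((2·δu/u)² + (2·δz/z)²) = √(0.0444 + 0.0285) = 0.270, so δp = 4.42e+06.
Q = p + b − r: δQ = √(δp² + δb² + δr²) = √(1.95e+13 + 5.33e+11 + 3.25e+11) = 4.51e+06
Q = 1.85e+07, so δQ/Q = 4.51e+06/1.85e+07 = 0.244.

24.4%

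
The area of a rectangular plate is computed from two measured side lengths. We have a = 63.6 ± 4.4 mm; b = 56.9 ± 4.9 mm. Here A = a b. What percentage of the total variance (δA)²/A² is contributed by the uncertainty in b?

60.8%

(δA/A)² = (1·δa/a)² + (1·δb/b)²
  a term: (1×0.0692)² = 0.00479
  b term: (1×0.0861)² = 0.00742
Total = 0.0122. Share from b = 0.00742/0.0122 = 0.608.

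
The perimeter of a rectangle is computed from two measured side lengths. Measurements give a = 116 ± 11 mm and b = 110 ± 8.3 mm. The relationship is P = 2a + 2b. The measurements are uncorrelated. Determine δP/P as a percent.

For a sum/difference, combine absolute errors in quadrature:
  (2·δa)² = 484;  (2·δb)² = 276
δP = √(760) = 27.6 mm
P = 452 mm, so δP/P = 27.6/452 = 0.0610.

6.10%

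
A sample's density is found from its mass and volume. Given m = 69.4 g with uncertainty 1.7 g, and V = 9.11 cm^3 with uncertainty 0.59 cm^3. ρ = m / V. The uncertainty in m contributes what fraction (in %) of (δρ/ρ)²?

12.5%

(δρ/ρ)² = (1·δm/m)² + (-1·δV/V)²
  m term: (1×0.0245)² = 0.000600
  V term: (-1×0.0648)² = 0.00419
Total = 0.00479. Share from m = 0.000600/0.00479 = 0.125.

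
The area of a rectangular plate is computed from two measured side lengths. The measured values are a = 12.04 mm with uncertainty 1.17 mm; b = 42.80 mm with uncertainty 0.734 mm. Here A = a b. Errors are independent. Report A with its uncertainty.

515.3 ± 50.8 mm^2

Each factor contributes (exponent × relative error)² to (δA/A)²:
  (1·δa/a)² = (1×0.0972)² = 0.00944;  (1·δb/b)² = (1×0.0171)² = 0.000294
δA/A = √(0.00974) = 0.0987
A = 515.3 mm^2, so δA = 0.0987 × 515.3 = 50.8 mm^2.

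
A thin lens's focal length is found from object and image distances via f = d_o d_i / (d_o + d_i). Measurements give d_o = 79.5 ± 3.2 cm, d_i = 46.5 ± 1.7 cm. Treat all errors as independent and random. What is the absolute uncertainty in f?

∂f/∂d_o = (d_i/(d_o+d_i))² = 0.136;  ∂f/∂d_i = (d_o/(d_o+d_i))² = 0.398
δf = √((∂f/∂d_o · δd_o)² + (∂f/∂d_i · δd_i)²) = √(0.190 + 0.458) = 0.805 cm

0.805 cm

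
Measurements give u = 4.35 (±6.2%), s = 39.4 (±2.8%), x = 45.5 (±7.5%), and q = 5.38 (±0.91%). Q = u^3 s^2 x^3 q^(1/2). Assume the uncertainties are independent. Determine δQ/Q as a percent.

Products/powers → add relative errors in quadrature, weighted by exponent:
  (3·δu/u)² = (3×0.0620)² = 0.0346;  (2·δs/s)² = (2×0.0280)² = 0.00314;  (3·δx/x)² = (3×0.0750)² = 0.0506;  (½·δq/q)² = (0.5×0.00910)² = 2.07e-05
δQ/Q = √(0.0884) = 0.297

29.7%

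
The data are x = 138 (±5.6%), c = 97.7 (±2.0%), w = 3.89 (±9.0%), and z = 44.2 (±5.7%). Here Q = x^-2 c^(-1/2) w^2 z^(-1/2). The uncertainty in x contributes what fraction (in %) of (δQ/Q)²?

27.4%

(δQ/Q)² = (-2·δx/x)² + (−½·δc/c)² + (2·δw/w)² + (−½·δz/z)²
  x term: (-2×0.0560)² = 0.0125
  c term: (-0.5×0.0200)² = 0.000100
  w term: (2×0.0900)² = 0.0324
  z term: (-0.5×0.0570)² = 0.000812
Total = 0.0459. Share from x = 0.0125/0.0459 = 0.274.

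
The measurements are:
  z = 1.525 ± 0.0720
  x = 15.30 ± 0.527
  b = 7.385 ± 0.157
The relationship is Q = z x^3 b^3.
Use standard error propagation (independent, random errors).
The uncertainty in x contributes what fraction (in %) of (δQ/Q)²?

62.9%

(δQ/Q)² = (1·δz/z)² + (3·δx/x)² + (3·δb/b)²
  z term: (1×0.0472)² = 0.00223
  x term: (3×0.0344)² = 0.0107
  b term: (3×0.0213)² = 0.00407
Total = 0.0170. Share from x = 0.0107/0.0170 = 0.629.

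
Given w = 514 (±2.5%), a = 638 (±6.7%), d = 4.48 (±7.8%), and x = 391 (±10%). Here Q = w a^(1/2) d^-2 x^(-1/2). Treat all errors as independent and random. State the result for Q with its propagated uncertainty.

Since Q is a product/quotient, work with relative uncertainties:
  (1·δw/w)² = (1×0.0250)² = 0.000625;  (½·δa/a)² = (0.5×0.0670)² = 0.00112;  (-2·δd/d)² = (-2×0.0780)² = 0.0243;  (−½·δx/x)² = (-0.5×0.100)² = 0.00250
δQ/Q = √(0.0286) = 0.169
Q = 32.7, so δQ = 0.169 × 32.7 = 5.53.

32.7 ± 5.53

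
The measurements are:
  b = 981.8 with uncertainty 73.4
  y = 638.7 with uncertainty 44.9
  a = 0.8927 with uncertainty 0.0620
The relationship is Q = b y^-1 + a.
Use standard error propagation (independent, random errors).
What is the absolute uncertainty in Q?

0.169

Let p = b·y^-1 = 1.537. δp/p = √((1·δb/b)² + (-1·δy/y)²) = √(0.00559 + 0.00494) = 0.103, so δp = 0.158.
Q = p + a: δQ = √(δp² + δa²) = √(0.0249 + 0.00384) = 0.169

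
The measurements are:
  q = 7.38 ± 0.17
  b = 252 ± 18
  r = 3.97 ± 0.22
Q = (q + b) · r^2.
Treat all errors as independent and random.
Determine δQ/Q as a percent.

13.1%

Let u = q + b = 259. δu = √(δq² + δb²) = √(0.0289 + 324) = 18.0, so δu/u = 0.0694.
Q is then a monomial in u, r:
δQ/Q = √((δu/u)² + (2·δr/r)²) = √(0.00482 + 0.0123) = 0.131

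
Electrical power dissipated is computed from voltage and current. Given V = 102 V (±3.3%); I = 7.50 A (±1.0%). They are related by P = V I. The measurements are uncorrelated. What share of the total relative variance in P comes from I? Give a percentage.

(δP/P)² = (1·δV/V)² + (1·δI/I)²
  V term: (1×0.0330)² = 0.00109
  I term: (1×0.0100)² = 0.000100
Total = 0.00119. Share from I = 0.000100/0.00119 = 0.0841.

8.41%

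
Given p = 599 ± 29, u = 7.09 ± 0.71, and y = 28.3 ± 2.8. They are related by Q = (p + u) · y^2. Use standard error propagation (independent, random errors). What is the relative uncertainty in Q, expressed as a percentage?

20.4%

Let w = p + u = 606. δw = √(δp² + δu²) = √(841 + 0.504) = 29.0, so δw/w = 0.0479.
Q is then a monomial in w, y:
δQ/Q = √((δw/w)² + (2·δy/y)²) = √(0.00229 + 0.0392) = 0.204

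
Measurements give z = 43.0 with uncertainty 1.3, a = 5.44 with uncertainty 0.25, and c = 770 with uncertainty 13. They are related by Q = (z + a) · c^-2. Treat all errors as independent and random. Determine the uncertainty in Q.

3.55e-06

Let u = z + a = 48.4. δu = √(δz² + δa²) = √(1.69 + 0.0625) = 1.32, so δu/u = 0.0273.
Q is then a monomial in u, c:
δQ/Q = √((δu/u)² + (-2·δc/c)²) = √(0.000747 + 0.00114) = 0.0434
Q = 8.17e-05, so δQ = 0.0434 × 8.17e-05 = 3.55e-06.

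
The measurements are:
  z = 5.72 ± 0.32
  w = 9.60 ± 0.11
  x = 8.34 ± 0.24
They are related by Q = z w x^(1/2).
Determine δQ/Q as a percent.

5.89%

Products/powers → add relative errors in quadrature, weighted by exponent:
  (1·δz/z)² = (1×0.0559)² = 0.00313;  (1·δw/w)² = (1×0.0115)² = 0.000131;  (½·δx/x)² = (0.5×0.0288)² = 0.000207
δQ/Q = √(0.00347) = 0.0589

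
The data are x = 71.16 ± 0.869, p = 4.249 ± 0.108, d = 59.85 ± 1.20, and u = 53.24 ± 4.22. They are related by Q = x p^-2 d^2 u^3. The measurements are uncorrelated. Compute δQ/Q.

Relative error in a monomial: (δQ/Q)² = Σ (nᵢ · δxᵢ/xᵢ)².
  (1·δx/x)² = (1×0.0122)² = 0.000149;  (-2·δp/p)² = (-2×0.0254)² = 0.00258;  (2·δd/d)² = (2×0.0201)² = 0.00161;  (3·δu/u)² = (3×0.0793)² = 0.0565
δQ/Q = √(0.0609) = 0.247

0.247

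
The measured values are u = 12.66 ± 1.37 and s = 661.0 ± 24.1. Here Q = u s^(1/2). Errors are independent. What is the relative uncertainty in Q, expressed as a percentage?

Products/powers → add relative errors in quadrature, weighted by exponent:
  (1·δu/u)² = (1×0.108)² = 0.0117;  (½·δs/s)² = (0.5×0.0365)² = 0.000332
δQ/Q = √(0.0120) = 0.110

11.0%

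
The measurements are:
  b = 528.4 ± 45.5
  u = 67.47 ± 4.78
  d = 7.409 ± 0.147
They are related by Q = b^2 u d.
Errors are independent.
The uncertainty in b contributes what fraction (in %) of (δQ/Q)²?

(δQ/Q)² = (2·δb/b)² + (1·δu/u)² + (1·δd/d)²
  b term: (2×0.0861)² = 0.0297
  u term: (1×0.0708)² = 0.00502
  d term: (1×0.0198)² = 0.000394
Total = 0.0351. Share from b = 0.0297/0.0351 = 0.846.

84.6%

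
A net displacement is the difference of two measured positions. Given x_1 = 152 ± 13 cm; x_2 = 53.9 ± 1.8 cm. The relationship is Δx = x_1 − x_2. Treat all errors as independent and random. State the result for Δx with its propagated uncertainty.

Sums and differences: (δΔx)² = Σ (cᵢ δxᵢ)².
  (δx_1)² = 169;  (δx_2)² = 3.24
δΔx = √(172) = 13.1 cm
Δx = 98.1 cm.

98.1 ± 13.1 cm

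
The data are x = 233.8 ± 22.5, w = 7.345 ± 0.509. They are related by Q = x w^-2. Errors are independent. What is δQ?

0.731

For a monomial Q ∝ x, w^-2, fractional errors add in quadrature:
  (1·δx/x)² = (1×0.0962)² = 0.00926;  (-2·δw/w)² = (-2×0.0693)² = 0.0192
δQ/Q = √(0.0285) = 0.169
Q = 4.334, so δQ = 0.169 × 4.334 = 0.731.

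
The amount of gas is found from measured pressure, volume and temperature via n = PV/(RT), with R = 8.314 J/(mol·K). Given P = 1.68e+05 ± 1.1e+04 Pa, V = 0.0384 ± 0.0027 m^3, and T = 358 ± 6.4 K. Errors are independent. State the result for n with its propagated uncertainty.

Since n is a product/quotient, work with relative uncertainties:
  (1·δP/P)² = (1×0.0655)² = 0.00429;  (1·δV/V)² = (1×0.0703)² = 0.00494;  (-1·δT/T)² = (-1×0.0179)² = 0.000320
δn/n = √(0.00955) = 0.0977
n = 2.17 mol, so δn = 0.0977 × 2.17 = 0.212 mol.

2.17 ± 0.212 mol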